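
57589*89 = 5125421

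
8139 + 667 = 8806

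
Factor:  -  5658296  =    -  2^3*7^1*79^1*1279^1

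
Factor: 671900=2^2*5^2*6719^1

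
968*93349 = 90361832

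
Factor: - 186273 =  - 3^3 * 6899^1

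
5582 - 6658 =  - 1076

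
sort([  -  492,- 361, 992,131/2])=[ - 492, - 361, 131/2,992 ]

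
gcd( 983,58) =1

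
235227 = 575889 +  - 340662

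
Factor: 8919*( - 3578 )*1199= - 38262706218 = - 2^1 *3^2*11^1*109^1*991^1*1789^1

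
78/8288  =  39/4144 = 0.01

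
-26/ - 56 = 13/28 = 0.46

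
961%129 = 58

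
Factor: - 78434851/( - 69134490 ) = 2^( - 1)*3^(  -  2 )*5^( - 1) *11^1*768161^( - 1) * 7130441^1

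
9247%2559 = 1570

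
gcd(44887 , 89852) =1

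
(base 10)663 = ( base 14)355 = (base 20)1D3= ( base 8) 1227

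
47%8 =7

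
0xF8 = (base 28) 8o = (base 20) c8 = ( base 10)248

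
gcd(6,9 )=3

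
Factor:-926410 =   -  2^1*5^1*92641^1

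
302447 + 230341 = 532788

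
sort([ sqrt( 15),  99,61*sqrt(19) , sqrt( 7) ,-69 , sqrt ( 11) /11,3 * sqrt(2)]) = [-69,sqrt(11 ) /11,sqrt( 7 ),sqrt(15), 3*sqrt (2 ),99,61*sqrt( 19)]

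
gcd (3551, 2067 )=53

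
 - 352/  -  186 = 176/93 = 1.89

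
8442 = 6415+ 2027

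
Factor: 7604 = 2^2 * 1901^1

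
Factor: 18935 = 5^1*7^1*541^1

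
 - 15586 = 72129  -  87715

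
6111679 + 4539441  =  10651120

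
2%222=2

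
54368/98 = 554 + 38/49 = 554.78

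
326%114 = 98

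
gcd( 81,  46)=1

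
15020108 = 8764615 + 6255493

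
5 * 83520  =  417600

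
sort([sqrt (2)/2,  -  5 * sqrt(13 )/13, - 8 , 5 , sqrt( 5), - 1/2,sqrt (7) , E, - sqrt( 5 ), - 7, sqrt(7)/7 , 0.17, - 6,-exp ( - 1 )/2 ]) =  [ - 8, - 7, - 6, - sqrt(5), - 5*sqrt(13)/13, - 1/2, -exp(- 1) /2, 0.17, sqrt(7)/7, sqrt (2)/2,sqrt(5), sqrt(7 ),E, 5 ]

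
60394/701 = 60394/701 = 86.15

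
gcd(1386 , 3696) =462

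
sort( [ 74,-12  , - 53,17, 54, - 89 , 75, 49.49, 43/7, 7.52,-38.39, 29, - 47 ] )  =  [ - 89,  -  53,  -  47, - 38.39, - 12, 43/7,  7.52, 17,29,49.49, 54, 74, 75] 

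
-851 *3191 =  - 2715541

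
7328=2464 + 4864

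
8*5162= 41296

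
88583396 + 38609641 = 127193037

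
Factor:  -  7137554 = - 2^1*181^1 * 19717^1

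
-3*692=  - 2076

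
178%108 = 70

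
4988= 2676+2312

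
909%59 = 24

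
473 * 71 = 33583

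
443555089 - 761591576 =  -  318036487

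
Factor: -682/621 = -2^1*3^( - 3 ) *11^1*23^( - 1) * 31^1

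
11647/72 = 11647/72 = 161.76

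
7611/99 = 76 + 29/33 = 76.88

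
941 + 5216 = 6157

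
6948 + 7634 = 14582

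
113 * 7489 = 846257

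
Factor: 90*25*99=222750 = 2^1*3^4* 5^3*11^1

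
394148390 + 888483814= 1282632204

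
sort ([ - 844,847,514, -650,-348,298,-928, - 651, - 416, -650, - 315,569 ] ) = [-928 ,-844, - 651, - 650,-650,- 416, - 348, - 315,298,514, 569, 847 ] 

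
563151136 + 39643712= 602794848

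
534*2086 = 1113924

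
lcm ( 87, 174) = 174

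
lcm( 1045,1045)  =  1045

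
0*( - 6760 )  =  0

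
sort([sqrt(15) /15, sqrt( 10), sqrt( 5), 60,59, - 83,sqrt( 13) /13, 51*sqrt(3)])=[ - 83,sqrt( 15 ) /15, sqrt ( 13 ) /13, sqrt( 5),sqrt(10), 59,60, 51*sqrt(3 )]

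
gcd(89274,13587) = 3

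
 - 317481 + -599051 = - 916532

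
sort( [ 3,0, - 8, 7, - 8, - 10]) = [ - 10, - 8, - 8, 0, 3,7]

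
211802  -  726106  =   - 514304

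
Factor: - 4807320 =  - 2^3 * 3^1*5^1*7^1*59^1*97^1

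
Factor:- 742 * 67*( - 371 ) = 2^1*7^2*53^2*67^1=18443894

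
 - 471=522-993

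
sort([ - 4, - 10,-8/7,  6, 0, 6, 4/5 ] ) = [ - 10, - 4, - 8/7,0,  4/5, 6, 6 ]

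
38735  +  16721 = 55456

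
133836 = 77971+55865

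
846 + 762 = 1608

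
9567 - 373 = 9194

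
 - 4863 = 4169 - 9032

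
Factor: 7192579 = 7192579^1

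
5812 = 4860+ 952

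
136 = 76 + 60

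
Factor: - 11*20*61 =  - 2^2*5^1*11^1*61^1 = - 13420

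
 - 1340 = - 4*335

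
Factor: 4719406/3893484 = 2^( - 1)*3^ (-1)*7^( - 1 )*131^1* 18013^1*46351^( - 1) =2359703/1946742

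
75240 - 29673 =45567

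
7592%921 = 224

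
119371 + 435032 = 554403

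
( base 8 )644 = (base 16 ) 1a4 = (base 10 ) 420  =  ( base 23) i6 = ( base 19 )132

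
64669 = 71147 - 6478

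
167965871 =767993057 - 600027186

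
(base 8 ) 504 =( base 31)AE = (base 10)324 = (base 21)F9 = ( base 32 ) a4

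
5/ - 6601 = -5/6601 = - 0.00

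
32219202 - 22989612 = 9229590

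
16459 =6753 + 9706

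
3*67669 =203007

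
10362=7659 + 2703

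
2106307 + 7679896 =9786203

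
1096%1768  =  1096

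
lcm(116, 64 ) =1856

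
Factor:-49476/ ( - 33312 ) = 4123/2776=2^(- 3 )*7^1*19^1*31^1*347^( - 1 )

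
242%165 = 77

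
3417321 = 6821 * 501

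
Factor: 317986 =2^1 * 158993^1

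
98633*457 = 45075281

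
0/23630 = 0 = 0.00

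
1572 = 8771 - 7199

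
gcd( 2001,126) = 3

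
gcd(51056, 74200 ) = 8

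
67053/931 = 72 + 3/133 = 72.02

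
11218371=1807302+9411069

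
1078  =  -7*(-154)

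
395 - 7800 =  - 7405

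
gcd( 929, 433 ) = 1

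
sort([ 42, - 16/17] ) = [ - 16/17, 42]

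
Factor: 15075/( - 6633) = -25/11 = - 5^2*11^( - 1)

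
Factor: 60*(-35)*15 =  - 31500 = - 2^2*3^2*5^3*7^1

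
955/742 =1 + 213/742 = 1.29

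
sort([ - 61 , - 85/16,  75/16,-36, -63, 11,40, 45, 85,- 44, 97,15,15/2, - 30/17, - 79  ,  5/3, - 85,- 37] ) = [-85,-79, - 63,-61, - 44, - 37, - 36,- 85/16 , - 30/17, 5/3,75/16, 15/2,11, 15,40,45, 85, 97] 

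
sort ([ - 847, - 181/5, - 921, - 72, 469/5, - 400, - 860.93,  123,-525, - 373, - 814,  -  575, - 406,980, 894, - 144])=[ - 921 ,  -  860.93, - 847, - 814, - 575 , - 525, - 406 , - 400, - 373,-144, - 72, - 181/5, 469/5, 123, 894,980]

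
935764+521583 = 1457347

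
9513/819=11+8/13 =11.62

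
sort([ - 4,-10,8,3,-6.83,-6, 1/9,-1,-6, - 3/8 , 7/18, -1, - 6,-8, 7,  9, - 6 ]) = [ - 10,  -  8, - 6.83, - 6,-6, -6, - 6, -4, - 1,  -  1,  -  3/8, 1/9, 7/18, 3, 7, 8 , 9 ] 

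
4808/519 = 9 + 137/519=9.26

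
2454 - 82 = 2372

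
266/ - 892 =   -  133/446 = - 0.30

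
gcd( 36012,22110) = 6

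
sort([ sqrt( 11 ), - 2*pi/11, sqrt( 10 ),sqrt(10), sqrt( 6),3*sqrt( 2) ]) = [ - 2 * pi/11,  sqrt( 6 ),sqrt(10 ), sqrt( 10),  sqrt(11),3*sqrt( 2 )]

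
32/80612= 8/20153 = 0.00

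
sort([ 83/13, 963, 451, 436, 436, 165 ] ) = [83/13, 165,436, 436, 451, 963]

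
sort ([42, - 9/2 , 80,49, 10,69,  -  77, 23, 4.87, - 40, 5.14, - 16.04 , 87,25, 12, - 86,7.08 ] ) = [ - 86, - 77, -40, - 16.04,  -  9/2,4.87,5.14,  7.08,10,12, 23, 25,42 , 49,69, 80, 87]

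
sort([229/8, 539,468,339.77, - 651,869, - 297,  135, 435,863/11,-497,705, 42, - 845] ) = [ - 845, - 651,  -  497, - 297,229/8 , 42, 863/11,135,339.77, 435,468,539,705,869]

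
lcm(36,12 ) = 36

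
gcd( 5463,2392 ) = 1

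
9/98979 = 3/32993 = 0.00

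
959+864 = 1823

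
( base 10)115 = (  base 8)163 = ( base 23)50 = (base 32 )3J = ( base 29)3S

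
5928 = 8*741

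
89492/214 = 44746/107 = 418.19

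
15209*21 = 319389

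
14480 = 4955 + 9525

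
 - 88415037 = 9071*( - 9747 )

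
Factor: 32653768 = 2^3*7^1*29^1*20107^1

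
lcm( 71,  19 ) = 1349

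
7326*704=5157504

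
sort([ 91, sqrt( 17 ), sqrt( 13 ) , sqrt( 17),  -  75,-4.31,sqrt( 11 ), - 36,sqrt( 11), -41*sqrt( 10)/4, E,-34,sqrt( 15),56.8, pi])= [ - 75, - 36, - 34,  -  41*sqrt( 10) /4, -4.31, E,  pi, sqrt( 11) , sqrt ( 11 ), sqrt ( 13 ), sqrt( 15 ),sqrt( 17),sqrt( 17), 56.8,91 ] 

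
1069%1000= 69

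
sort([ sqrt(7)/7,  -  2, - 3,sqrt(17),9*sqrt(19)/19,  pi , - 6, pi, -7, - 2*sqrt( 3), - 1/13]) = [-7,-6,-2 *sqrt( 3),  -  3, - 2, - 1/13, sqrt(7)/7,  9*sqrt( 19) /19, pi,pi, sqrt ( 17 )]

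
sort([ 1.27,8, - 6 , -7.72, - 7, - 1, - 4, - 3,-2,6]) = [ - 7.72, - 7,- 6,  -  4, - 3, - 2,-1 , 1.27, 6 , 8]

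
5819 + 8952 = 14771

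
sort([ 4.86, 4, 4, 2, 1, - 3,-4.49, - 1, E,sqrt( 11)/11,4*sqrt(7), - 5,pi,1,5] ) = [-5, - 4.49, - 3, - 1,sqrt(11) /11,  1, 1,2,E, pi,4, 4,4.86, 5 , 4*sqrt (7)]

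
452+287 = 739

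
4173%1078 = 939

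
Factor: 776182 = 2^1*11^1*35281^1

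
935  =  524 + 411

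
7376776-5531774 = 1845002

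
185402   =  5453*34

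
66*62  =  4092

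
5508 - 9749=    - 4241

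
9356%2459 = 1979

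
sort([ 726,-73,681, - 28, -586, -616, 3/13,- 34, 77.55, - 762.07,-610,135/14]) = [ - 762.07, - 616, - 610 , - 586,-73,  -  34, - 28,  3/13,135/14 , 77.55,681,726 ]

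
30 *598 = 17940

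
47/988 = 47/988= 0.05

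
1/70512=1/70512 = 0.00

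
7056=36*196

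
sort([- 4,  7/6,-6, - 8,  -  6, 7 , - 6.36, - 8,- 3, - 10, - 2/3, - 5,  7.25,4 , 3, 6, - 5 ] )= [ - 10,-8, -8, - 6.36,  -  6,-6 , - 5, - 5, - 4, - 3,  -  2/3, 7/6,3,4,6,7,7.25]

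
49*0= 0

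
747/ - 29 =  - 747/29 = - 25.76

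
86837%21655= 217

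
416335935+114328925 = 530664860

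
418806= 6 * 69801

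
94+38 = 132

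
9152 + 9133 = 18285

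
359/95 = 3+ 74/95  =  3.78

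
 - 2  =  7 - 9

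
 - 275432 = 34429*( - 8 ) 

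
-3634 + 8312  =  4678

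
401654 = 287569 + 114085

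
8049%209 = 107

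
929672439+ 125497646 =1055170085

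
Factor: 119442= 2^1*3^1*17^1*1171^1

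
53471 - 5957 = 47514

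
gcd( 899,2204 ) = 29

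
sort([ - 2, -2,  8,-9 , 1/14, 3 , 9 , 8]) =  [  -  9 ,-2 , - 2,1/14 , 3, 8,  8,  9 ] 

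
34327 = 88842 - 54515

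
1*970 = 970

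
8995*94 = 845530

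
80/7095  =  16/1419= 0.01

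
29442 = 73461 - 44019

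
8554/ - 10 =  - 4277/5  =  - 855.40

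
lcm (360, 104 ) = 4680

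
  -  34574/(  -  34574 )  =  1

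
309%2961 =309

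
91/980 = 13/140 = 0.09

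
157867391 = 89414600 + 68452791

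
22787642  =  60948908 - 38161266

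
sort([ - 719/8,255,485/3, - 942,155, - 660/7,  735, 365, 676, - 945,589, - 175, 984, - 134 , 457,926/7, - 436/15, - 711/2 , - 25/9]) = [ - 945,-942, - 711/2, - 175, - 134,  -  660/7, - 719/8, - 436/15 , - 25/9,926/7,155, 485/3, 255,  365,457,589,  676,735,984] 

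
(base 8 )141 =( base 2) 1100001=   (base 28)3D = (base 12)81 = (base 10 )97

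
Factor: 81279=3^2*11^1*821^1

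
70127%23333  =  128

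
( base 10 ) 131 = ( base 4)2003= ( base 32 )43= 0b10000011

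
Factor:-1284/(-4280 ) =2^( - 1)*3^1*5^(- 1) =3/10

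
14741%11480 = 3261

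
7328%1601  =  924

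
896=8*112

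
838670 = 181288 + 657382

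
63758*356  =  22697848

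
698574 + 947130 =1645704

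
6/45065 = 6/45065  =  0.00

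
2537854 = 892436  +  1645418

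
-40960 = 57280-98240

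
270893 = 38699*7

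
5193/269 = 19 + 82/269 =19.30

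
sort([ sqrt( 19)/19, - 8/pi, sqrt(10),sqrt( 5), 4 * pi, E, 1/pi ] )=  [ - 8/pi, sqrt( 19)/19, 1/pi,sqrt( 5 ),E, sqrt( 10), 4 * pi] 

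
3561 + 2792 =6353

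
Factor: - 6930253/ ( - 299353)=11^1*17^ ( - 1)*17609^(-1)  *630023^1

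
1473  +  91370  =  92843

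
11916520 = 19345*616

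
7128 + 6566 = 13694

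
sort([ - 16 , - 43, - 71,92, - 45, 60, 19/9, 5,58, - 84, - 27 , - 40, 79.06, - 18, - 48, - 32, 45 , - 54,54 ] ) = [ - 84, - 71, - 54, - 48, - 45, - 43, - 40, - 32, - 27, - 18,-16,  19/9, 5,45, 54 , 58, 60, 79.06,92 ] 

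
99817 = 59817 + 40000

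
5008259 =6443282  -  1435023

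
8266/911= 8266/911 = 9.07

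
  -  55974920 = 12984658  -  68959578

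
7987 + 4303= 12290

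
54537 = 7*7791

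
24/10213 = 24/10213 = 0.00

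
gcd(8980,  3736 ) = 4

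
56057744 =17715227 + 38342517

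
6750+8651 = 15401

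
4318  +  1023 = 5341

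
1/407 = 1/407   =  0.00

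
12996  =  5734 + 7262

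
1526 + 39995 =41521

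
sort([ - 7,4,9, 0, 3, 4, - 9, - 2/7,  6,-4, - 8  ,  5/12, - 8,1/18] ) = [ - 9,-8, - 8,  -  7, - 4, - 2/7,0,1/18 , 5/12,3,  4, 4,6,9]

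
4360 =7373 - 3013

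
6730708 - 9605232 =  - 2874524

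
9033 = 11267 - 2234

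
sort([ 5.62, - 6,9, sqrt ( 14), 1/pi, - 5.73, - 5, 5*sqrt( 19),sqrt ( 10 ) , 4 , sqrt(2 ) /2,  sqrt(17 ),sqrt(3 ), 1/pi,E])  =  [ - 6, - 5.73 , - 5, 1/pi , 1/pi,sqrt(2)/2,  sqrt ( 3 ) , E,sqrt ( 10), sqrt(14 ), 4 , sqrt( 17 ) , 5.62 , 9,5*sqrt(19 )]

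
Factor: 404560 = 2^4*5^1*13^1 * 389^1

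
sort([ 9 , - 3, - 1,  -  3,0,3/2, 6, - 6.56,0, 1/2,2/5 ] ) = [  -  6.56, - 3 , - 3, - 1,0,0,2/5,  1/2,3/2,  6, 9] 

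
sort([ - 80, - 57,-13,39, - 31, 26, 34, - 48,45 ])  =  [ - 80, - 57, - 48, - 31, - 13,26,34, 39, 45 ]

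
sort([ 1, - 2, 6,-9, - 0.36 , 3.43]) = [ - 9, - 2,-0.36,1, 3.43,6] 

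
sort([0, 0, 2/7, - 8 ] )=[ - 8,0, 0, 2/7]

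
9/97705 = 9/97705 = 0.00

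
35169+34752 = 69921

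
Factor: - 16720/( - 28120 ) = 2^1*11^1*37^ ( - 1) =22/37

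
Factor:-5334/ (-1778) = 3 = 3^1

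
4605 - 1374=3231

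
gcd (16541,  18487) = 973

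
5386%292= 130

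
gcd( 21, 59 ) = 1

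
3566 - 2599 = 967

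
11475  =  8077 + 3398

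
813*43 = 34959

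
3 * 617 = 1851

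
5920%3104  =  2816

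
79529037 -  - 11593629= 91122666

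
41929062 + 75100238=117029300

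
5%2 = 1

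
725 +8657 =9382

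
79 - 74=5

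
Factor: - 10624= - 2^7  *83^1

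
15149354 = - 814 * ( - 18611)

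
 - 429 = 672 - 1101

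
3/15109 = 3/15109 = 0.00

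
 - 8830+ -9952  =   - 18782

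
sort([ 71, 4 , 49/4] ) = [4, 49/4, 71]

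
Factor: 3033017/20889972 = 2^( - 2)*3^(  -  2 )*13^1 * 73^( - 1)*181^1 * 1289^1*7949^( - 1)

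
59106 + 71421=130527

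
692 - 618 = 74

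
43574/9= 4841 + 5/9 = 4841.56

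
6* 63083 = 378498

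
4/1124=1/281= 0.00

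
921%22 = 19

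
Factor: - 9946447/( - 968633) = 7^1 * 257^ ( - 1)*3769^( - 1 )*1420921^1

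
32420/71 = 456+44/71 = 456.62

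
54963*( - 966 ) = -53094258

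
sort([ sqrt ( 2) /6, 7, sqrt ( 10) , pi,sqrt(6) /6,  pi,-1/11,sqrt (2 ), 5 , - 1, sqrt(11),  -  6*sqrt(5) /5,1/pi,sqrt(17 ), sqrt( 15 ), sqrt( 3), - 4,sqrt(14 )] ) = [ - 4,-6*  sqrt( 5) /5, - 1 , - 1/11,  sqrt( 2)/6,1/pi , sqrt( 6)/6 , sqrt(2), sqrt( 3),pi,  pi, sqrt(10),  sqrt (11),sqrt( 14), sqrt(15),sqrt(17 ), 5,  7 ]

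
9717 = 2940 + 6777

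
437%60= 17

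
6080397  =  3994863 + 2085534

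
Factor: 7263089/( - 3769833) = -3^(-1)*1997^1*3637^1*1256611^(-1) 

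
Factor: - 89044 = -2^2*  113^1*197^1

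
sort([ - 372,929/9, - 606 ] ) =[ - 606  , - 372, 929/9 ] 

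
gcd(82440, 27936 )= 72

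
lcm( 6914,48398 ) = 48398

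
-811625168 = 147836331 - 959461499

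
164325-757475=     -  593150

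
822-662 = 160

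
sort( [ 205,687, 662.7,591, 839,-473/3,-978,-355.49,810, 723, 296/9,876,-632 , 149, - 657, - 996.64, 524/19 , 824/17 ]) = [ - 996.64,-978, - 657, - 632, - 355.49,-473/3,524/19,296/9, 824/17, 149,205, 591,662.7, 687,723,810, 839, 876]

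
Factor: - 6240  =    -  2^5*3^1 * 5^1* 13^1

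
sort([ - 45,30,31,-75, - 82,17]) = [ - 82, - 75, - 45,17,30,31]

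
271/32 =8 + 15/32 = 8.47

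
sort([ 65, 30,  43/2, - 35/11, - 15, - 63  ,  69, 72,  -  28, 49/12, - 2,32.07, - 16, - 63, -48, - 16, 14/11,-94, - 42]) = [ - 94, - 63,-63, -48 , - 42, - 28,  -  16, - 16, - 15, -35/11, - 2 , 14/11, 49/12,43/2,30, 32.07, 65,69, 72]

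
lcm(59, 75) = 4425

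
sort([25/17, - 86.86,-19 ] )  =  [ - 86.86, - 19,25/17]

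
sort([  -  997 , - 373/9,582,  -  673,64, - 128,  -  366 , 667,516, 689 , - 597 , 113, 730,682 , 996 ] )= [  -  997,- 673, - 597,-366, - 128, - 373/9,64, 113,516, 582,  667,682, 689,730, 996]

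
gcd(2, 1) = 1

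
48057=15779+32278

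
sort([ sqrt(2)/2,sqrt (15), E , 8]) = [ sqrt(2 ) /2,E, sqrt( 15), 8]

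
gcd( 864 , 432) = 432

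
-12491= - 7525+-4966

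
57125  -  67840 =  - 10715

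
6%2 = 0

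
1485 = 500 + 985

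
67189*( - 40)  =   - 2687560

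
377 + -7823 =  - 7446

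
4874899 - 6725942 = - 1851043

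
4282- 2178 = 2104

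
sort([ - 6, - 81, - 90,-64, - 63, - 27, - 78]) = [ -90,  -  81, - 78,-64,-63, - 27, - 6]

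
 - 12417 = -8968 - 3449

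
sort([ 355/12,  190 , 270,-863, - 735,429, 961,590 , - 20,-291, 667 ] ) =[ - 863,- 735,-291,-20, 355/12, 190, 270, 429 , 590, 667, 961]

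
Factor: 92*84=2^4 * 3^1*7^1 * 23^1=7728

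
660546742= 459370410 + 201176332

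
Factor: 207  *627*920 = 2^3*3^3*5^1 * 11^1*19^1*23^2 = 119405880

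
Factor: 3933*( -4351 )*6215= - 106354081845 =- 3^2*5^1*11^1*19^2*23^1*113^1*229^1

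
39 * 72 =2808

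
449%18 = 17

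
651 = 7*93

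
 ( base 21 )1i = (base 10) 39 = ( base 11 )36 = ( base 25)1e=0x27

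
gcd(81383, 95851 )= 1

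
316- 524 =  - 208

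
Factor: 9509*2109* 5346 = 107211255426 = 2^1*3^6*11^1*19^1* 37^2*257^1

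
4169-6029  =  -1860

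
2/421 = 2/421 = 0.00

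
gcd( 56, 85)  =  1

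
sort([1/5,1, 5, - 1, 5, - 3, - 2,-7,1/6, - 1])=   [ - 7, - 3, - 2, - 1,-1,  1/6, 1/5, 1 , 5,5 ] 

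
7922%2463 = 533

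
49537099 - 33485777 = 16051322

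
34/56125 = 34/56125  =  0.00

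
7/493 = 7/493= 0.01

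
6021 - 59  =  5962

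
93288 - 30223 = 63065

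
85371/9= 28457/3  =  9485.67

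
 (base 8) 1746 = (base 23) 1k9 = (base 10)998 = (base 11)828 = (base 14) 514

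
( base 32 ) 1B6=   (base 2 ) 10101100110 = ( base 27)1O5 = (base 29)1ij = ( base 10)1382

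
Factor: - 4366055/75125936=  - 2^( - 4)*5^1*67^1 * 13033^1 * 4695371^(- 1)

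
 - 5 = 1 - 6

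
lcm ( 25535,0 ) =0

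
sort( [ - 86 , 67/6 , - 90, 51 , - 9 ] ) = [ - 90,-86, - 9,67/6,51]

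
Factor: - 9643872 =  - 2^5*3^1*7^1*113^1* 127^1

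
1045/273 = 3 + 226/273 = 3.83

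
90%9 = 0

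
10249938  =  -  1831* ( - 5598 )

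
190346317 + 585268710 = 775615027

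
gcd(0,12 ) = 12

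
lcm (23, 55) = 1265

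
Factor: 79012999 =13^1*97^1*62659^1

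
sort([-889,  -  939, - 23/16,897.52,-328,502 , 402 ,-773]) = [ - 939,- 889,-773,-328, - 23/16, 402, 502,897.52 ] 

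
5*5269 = 26345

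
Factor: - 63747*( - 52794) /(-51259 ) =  - 3365459118/51259 = - 2^1 *3^6*7^1*13^( - 1)*419^1*  787^1*3943^(-1) 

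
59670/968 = 61 + 311/484 = 61.64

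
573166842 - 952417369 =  - 379250527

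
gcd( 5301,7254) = 279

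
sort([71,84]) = [71, 84]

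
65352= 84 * 778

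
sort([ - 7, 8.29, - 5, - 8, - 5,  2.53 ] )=[- 8,  -  7, - 5, - 5,2.53, 8.29 ] 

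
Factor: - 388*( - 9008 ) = 3495104 =2^6*97^1*563^1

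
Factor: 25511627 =83^1*379^1  *  811^1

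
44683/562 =44683/562 = 79.51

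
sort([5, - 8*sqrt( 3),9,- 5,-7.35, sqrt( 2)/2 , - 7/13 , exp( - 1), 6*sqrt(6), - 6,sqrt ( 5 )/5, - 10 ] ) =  [ - 8 * sqrt ( 3),- 10,- 7.35, - 6, - 5, - 7/13,exp(  -  1 ),sqrt( 5) /5, sqrt( 2 )/2 , 5  ,  9,6*sqrt(6 ) ]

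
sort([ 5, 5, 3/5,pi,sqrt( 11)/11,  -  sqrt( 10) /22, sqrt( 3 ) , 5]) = [  -  sqrt ( 10 )/22,sqrt( 11) /11, 3/5,sqrt(3 ), pi, 5, 5, 5 ]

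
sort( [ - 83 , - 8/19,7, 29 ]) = [-83, - 8/19,7, 29] 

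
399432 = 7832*51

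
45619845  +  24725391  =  70345236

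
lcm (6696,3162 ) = 113832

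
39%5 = 4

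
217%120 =97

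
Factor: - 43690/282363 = -2^1*3^ (-1 )*5^1*17^1 * 257^1*94121^( - 1 )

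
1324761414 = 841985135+482776279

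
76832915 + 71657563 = 148490478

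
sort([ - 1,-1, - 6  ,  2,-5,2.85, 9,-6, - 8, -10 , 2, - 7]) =[  -  10,-8 , - 7,  -  6, - 6 , - 5,-1,-1,  2, 2,2.85, 9] 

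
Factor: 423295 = 5^1*84659^1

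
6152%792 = 608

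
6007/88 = 6007/88 =68.26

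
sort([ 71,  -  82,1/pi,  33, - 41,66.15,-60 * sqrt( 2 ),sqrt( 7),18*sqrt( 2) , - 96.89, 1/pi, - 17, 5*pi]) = [  -  96.89, - 60*sqrt(2), - 82, - 41, -17,  1/pi, 1/pi,sqrt(7),5*pi, 18*sqrt( 2),  33,66.15,71]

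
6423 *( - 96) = -616608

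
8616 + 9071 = 17687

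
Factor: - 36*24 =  - 2^5 * 3^3  =  - 864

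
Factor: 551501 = 61^1*9041^1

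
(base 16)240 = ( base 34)GW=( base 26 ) M4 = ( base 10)576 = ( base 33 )HF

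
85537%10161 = 4249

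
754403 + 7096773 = 7851176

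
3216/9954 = 536/1659 =0.32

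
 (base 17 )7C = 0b10000011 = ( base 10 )131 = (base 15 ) 8b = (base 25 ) 56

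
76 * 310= 23560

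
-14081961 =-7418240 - 6663721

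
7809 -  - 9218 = 17027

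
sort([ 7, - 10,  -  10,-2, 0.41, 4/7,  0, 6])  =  [ - 10,-10, - 2, 0,0.41, 4/7,  6, 7]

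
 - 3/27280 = -1 + 27277/27280=- 0.00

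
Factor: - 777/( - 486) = 2^( - 1)*3^( -4)*7^1*37^1 = 259/162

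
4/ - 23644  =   - 1 + 5910/5911 = -0.00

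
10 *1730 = 17300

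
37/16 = 37/16 = 2.31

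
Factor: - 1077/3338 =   -  2^(- 1)*3^1 * 359^1*1669^( - 1)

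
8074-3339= 4735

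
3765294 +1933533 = 5698827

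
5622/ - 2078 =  - 2811/1039=-2.71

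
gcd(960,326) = 2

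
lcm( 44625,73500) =1249500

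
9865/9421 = 9865/9421 = 1.05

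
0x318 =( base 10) 792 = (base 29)R9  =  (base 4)30120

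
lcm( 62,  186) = 186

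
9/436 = 9/436 =0.02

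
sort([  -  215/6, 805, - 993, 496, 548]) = [- 993, -215/6,496, 548, 805 ] 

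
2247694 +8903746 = 11151440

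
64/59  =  64/59 = 1.08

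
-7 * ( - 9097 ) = 63679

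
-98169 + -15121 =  - 113290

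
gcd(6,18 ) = 6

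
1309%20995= 1309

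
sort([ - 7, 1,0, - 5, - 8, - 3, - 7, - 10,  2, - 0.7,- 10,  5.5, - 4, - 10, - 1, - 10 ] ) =[ -10 , - 10 ,-10,-10, - 8, - 7 ,  -  7, - 5,  -  4,  -  3, - 1, - 0.7, 0, 1,2, 5.5]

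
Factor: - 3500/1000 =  - 7/2   =  - 2^( - 1)*7^1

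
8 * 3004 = 24032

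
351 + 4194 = 4545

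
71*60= 4260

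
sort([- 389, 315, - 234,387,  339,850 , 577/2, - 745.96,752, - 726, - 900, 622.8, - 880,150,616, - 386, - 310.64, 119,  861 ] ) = [ - 900, - 880, - 745.96, - 726, - 389, - 386, - 310.64, -234,119,150,577/2, 315,339, 387,616,622.8,752, 850, 861] 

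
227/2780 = 227/2780 = 0.08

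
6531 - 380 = 6151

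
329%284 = 45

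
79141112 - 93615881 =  - 14474769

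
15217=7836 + 7381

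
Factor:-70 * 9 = -2^1  *  3^2*5^1*7^1 = - 630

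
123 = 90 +33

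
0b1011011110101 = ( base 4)1123311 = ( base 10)5877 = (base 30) 6fr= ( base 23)B2C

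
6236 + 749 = 6985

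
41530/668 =20765/334 = 62.17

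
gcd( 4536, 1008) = 504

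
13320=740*18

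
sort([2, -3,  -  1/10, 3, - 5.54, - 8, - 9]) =[-9, - 8, - 5.54, - 3, - 1/10 , 2, 3]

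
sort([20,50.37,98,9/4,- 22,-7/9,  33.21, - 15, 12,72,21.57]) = [-22, - 15 , - 7/9, 9/4,12,20,21.57,33.21,50.37, 72,98]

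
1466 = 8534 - 7068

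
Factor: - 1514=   -  2^1*757^1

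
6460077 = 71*90987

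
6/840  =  1/140 =0.01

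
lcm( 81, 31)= 2511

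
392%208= 184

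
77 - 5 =72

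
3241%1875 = 1366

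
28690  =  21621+7069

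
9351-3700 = 5651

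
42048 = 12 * 3504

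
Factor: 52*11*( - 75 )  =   - 2^2*3^1 * 5^2*11^1*13^1 = - 42900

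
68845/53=1298 + 51/53 = 1298.96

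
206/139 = 1 + 67/139 = 1.48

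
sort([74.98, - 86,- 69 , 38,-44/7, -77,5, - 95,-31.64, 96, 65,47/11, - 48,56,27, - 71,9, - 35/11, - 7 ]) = [ - 95, - 86,- 77,  -  71, - 69, - 48, - 31.64,  -  7, - 44/7  , - 35/11,47/11,  5,9, 27,38,56, 65,74.98,96 ]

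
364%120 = 4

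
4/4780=1/1195 = 0.00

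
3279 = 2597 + 682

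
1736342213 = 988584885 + 747757328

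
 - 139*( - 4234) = 588526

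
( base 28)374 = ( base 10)2552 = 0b100111111000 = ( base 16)9f8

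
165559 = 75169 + 90390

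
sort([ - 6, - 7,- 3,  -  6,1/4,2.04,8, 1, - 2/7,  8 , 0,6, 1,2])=[-7,  -  6, - 6, - 3, - 2/7,  0,1/4,1,1 , 2,2.04, 6 , 8  ,  8]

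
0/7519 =0 = 0.00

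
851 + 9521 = 10372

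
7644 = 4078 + 3566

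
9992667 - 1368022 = 8624645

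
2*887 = 1774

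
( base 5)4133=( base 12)393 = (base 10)543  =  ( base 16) 21F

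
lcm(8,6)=24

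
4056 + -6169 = - 2113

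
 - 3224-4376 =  - 7600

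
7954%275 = 254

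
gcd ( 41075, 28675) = 775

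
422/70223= 422/70223 = 0.01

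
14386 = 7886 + 6500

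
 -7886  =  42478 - 50364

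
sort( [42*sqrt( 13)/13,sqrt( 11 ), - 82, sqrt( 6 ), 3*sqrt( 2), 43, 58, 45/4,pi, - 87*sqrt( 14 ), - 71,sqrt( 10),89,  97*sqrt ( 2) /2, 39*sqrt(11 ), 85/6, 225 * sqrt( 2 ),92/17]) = [-87*sqrt( 14 ), - 82, - 71, sqrt(6 ),pi, sqrt (10),sqrt(11),3*sqrt(2),  92/17,45/4,42*sqrt(13 )/13, 85/6,43, 58, 97 * sqrt( 2 ) /2 , 89,39 * sqrt( 11),  225*sqrt (2)]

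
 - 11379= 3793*( - 3)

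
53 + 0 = 53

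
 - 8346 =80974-89320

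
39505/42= 940+25/42 = 940.60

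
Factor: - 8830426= - 2^1 * 11^1*199^1*2017^1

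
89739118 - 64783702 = 24955416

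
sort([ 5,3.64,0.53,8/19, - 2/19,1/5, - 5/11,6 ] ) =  [ - 5/11, - 2/19 , 1/5, 8/19,  0.53,3.64,  5,6 ] 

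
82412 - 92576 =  - 10164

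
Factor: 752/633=2^4 * 3^( - 1)*47^1*211^( - 1) 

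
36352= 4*9088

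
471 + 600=1071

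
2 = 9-7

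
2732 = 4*683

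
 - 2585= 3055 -5640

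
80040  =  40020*2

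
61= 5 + 56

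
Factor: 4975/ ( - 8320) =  - 2^( - 7 )* 5^1*13^( - 1 ) * 199^1  =  - 995/1664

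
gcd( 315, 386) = 1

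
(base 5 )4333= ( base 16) 251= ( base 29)kd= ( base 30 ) jn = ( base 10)593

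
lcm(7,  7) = 7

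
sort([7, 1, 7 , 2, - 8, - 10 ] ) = [ - 10 , - 8,1, 2,  7, 7 ] 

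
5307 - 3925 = 1382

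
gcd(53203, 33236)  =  1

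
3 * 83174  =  249522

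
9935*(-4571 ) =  - 45412885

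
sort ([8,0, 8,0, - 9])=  [  -  9 , 0,  0 , 8, 8 ]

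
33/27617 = 33/27617 = 0.00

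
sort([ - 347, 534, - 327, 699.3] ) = [ - 347, - 327, 534, 699.3]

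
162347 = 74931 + 87416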